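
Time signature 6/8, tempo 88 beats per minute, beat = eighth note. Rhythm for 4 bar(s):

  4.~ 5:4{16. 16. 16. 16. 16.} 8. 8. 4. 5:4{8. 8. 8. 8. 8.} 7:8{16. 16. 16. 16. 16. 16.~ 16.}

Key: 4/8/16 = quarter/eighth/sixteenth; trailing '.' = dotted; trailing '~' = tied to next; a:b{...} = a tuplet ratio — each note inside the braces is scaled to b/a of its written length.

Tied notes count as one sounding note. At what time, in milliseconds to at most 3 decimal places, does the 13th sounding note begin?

1. 0.0ms @ 0 + 2454.545ms (18/5)
2. 2454.545ms @ 18/5 + 409.091ms (3/5)
3. 2863.636ms @ 21/5 + 409.091ms (3/5)
4. 3272.727ms @ 24/5 + 409.091ms (3/5)
5. 3681.818ms @ 27/5 + 409.091ms (3/5)
6. 4090.909ms @ 6 + 1022.727ms (3/2)
7. 5113.636ms @ 15/2 + 1022.727ms (3/2)
8. 6136.364ms @ 9 + 2045.455ms (3)
9. 8181.818ms @ 12 + 818.182ms (6/5)
10. 9000.0ms @ 66/5 + 818.182ms (6/5)
11. 9818.182ms @ 72/5 + 818.182ms (6/5)
12. 10636.364ms @ 78/5 + 818.182ms (6/5)
13. 11454.545ms @ 84/5 + 818.182ms (6/5)
14. 12272.727ms @ 18 + 584.416ms (6/7)
15. 12857.143ms @ 132/7 + 584.416ms (6/7)
16. 13441.558ms @ 138/7 + 584.416ms (6/7)
17. 14025.974ms @ 144/7 + 584.416ms (6/7)
18. 14610.39ms @ 150/7 + 584.416ms (6/7)
19. 15194.805ms @ 156/7 + 1168.831ms (12/7)

note 13 onset = 84/5b = 11454.545ms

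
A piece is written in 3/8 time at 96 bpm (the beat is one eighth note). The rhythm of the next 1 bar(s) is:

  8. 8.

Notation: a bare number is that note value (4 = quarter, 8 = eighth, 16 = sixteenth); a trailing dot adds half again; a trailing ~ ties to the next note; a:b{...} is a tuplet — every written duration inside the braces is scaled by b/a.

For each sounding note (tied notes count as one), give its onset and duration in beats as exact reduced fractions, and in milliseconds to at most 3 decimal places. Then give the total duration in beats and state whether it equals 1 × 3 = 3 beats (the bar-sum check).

1) 0.0ms=0b +937.5ms=3/2b
2) 937.5ms=3/2b +937.5ms=3/2b
Σ=3b of 3 (96bpm 3/8) — PASS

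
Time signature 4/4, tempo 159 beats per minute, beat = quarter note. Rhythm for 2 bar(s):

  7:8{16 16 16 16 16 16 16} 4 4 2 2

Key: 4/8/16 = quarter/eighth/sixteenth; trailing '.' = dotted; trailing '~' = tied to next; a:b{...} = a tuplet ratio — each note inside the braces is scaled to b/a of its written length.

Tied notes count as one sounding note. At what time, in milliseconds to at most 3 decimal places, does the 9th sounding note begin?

note 9 onset = 3b = 1132.075ms

1. 0.0ms @ 0 + 107.817ms (2/7)
2. 107.817ms @ 2/7 + 107.817ms (2/7)
3. 215.633ms @ 4/7 + 107.817ms (2/7)
4. 323.45ms @ 6/7 + 107.817ms (2/7)
5. 431.267ms @ 8/7 + 107.817ms (2/7)
6. 539.084ms @ 10/7 + 107.817ms (2/7)
7. 646.9ms @ 12/7 + 107.817ms (2/7)
8. 754.717ms @ 2 + 377.358ms (1)
9. 1132.075ms @ 3 + 377.358ms (1)
10. 1509.434ms @ 4 + 754.717ms (2)
11. 2264.151ms @ 6 + 754.717ms (2)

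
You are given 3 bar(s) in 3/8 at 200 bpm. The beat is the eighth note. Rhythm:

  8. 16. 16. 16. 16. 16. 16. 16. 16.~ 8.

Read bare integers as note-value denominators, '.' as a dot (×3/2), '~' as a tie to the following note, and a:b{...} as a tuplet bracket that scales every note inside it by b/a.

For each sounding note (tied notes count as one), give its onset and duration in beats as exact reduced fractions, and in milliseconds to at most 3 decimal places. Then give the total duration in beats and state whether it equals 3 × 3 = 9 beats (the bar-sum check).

1) 0.0ms=0b +450.0ms=3/2b
2) 450.0ms=3/2b +225.0ms=3/4b
3) 675.0ms=9/4b +225.0ms=3/4b
4) 900.0ms=3b +225.0ms=3/4b
5) 1125.0ms=15/4b +225.0ms=3/4b
6) 1350.0ms=9/2b +225.0ms=3/4b
7) 1575.0ms=21/4b +225.0ms=3/4b
8) 1800.0ms=6b +225.0ms=3/4b
9) 2025.0ms=27/4b +675.0ms=9/4b
Σ=9b of 9 (200bpm 3/8) — PASS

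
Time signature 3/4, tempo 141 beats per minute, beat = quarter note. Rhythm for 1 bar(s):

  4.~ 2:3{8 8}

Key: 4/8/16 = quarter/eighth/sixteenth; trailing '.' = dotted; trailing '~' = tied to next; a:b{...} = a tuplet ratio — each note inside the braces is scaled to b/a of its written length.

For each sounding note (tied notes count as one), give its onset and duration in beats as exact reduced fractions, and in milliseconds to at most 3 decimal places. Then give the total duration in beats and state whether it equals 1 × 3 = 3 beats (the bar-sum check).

1) 0.0ms=0b +957.447ms=9/4b
2) 957.447ms=9/4b +319.149ms=3/4b
Σ=3b of 3 (141bpm 3/4) — PASS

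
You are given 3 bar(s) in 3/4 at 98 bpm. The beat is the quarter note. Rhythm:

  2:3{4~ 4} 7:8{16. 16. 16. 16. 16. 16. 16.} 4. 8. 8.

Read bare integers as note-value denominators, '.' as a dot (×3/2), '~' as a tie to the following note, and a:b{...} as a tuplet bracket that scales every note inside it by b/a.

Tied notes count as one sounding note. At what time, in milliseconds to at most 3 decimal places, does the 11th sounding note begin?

note 11 onset = 33/4b = 5051.02ms

1. 0.0ms @ 0 + 1836.735ms (3)
2. 1836.735ms @ 3 + 262.391ms (3/7)
3. 2099.125ms @ 24/7 + 262.391ms (3/7)
4. 2361.516ms @ 27/7 + 262.391ms (3/7)
5. 2623.907ms @ 30/7 + 262.391ms (3/7)
6. 2886.297ms @ 33/7 + 262.391ms (3/7)
7. 3148.688ms @ 36/7 + 262.391ms (3/7)
8. 3411.079ms @ 39/7 + 262.391ms (3/7)
9. 3673.469ms @ 6 + 918.367ms (3/2)
10. 4591.837ms @ 15/2 + 459.184ms (3/4)
11. 5051.02ms @ 33/4 + 459.184ms (3/4)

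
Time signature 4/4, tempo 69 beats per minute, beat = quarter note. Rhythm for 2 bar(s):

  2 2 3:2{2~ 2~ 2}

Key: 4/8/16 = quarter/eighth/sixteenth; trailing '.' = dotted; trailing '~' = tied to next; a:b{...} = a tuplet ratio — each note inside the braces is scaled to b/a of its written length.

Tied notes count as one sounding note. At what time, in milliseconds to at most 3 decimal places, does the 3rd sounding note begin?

note 3 onset = 4b = 3478.261ms

1. 0.0ms @ 0 + 1739.13ms (2)
2. 1739.13ms @ 2 + 1739.13ms (2)
3. 3478.261ms @ 4 + 3478.261ms (4)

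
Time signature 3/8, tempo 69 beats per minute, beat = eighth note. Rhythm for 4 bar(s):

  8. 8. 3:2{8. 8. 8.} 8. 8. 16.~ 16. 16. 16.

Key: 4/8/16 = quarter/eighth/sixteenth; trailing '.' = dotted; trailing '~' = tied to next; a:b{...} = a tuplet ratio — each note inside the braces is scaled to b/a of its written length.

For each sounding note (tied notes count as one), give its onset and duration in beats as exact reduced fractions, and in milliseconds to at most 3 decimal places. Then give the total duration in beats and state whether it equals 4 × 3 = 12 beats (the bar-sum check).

1) 0.0ms=0b +1304.348ms=3/2b
2) 1304.348ms=3/2b +1304.348ms=3/2b
3) 2608.696ms=3b +869.565ms=1b
4) 3478.261ms=4b +869.565ms=1b
5) 4347.826ms=5b +869.565ms=1b
6) 5217.391ms=6b +1304.348ms=3/2b
7) 6521.739ms=15/2b +1304.348ms=3/2b
8) 7826.087ms=9b +1304.348ms=3/2b
9) 9130.435ms=21/2b +652.174ms=3/4b
10) 9782.609ms=45/4b +652.174ms=3/4b
Σ=12b of 12 (69bpm 3/8) — PASS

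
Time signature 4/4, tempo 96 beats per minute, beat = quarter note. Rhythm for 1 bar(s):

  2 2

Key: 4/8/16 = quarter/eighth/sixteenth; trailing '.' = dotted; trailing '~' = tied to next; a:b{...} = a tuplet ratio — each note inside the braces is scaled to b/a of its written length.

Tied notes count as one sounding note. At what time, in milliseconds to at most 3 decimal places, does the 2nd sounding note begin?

note 2 onset = 2b = 1250.0ms

1. 0.0ms @ 0 + 1250.0ms (2)
2. 1250.0ms @ 2 + 1250.0ms (2)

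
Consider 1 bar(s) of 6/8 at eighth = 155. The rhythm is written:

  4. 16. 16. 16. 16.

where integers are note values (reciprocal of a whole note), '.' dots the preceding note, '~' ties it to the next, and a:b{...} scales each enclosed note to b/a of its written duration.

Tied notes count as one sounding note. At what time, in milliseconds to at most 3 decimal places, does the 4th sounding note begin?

1. 0.0ms @ 0 + 1161.29ms (3)
2. 1161.29ms @ 3 + 290.323ms (3/4)
3. 1451.613ms @ 15/4 + 290.323ms (3/4)
4. 1741.935ms @ 9/2 + 290.323ms (3/4)
5. 2032.258ms @ 21/4 + 290.323ms (3/4)

note 4 onset = 9/2b = 1741.935ms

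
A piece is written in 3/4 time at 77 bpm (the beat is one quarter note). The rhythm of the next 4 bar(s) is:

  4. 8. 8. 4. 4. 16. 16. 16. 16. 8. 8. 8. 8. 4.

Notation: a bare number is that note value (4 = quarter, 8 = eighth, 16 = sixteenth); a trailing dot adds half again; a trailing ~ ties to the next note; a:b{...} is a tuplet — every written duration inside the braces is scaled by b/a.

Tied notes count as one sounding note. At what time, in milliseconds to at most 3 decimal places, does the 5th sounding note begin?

note 5 onset = 9/2b = 3506.494ms

1. 0.0ms @ 0 + 1168.831ms (3/2)
2. 1168.831ms @ 3/2 + 584.416ms (3/4)
3. 1753.247ms @ 9/4 + 584.416ms (3/4)
4. 2337.662ms @ 3 + 1168.831ms (3/2)
5. 3506.494ms @ 9/2 + 1168.831ms (3/2)
6. 4675.325ms @ 6 + 292.208ms (3/8)
7. 4967.532ms @ 51/8 + 292.208ms (3/8)
8. 5259.74ms @ 27/4 + 292.208ms (3/8)
9. 5551.948ms @ 57/8 + 292.208ms (3/8)
10. 5844.156ms @ 15/2 + 584.416ms (3/4)
11. 6428.571ms @ 33/4 + 584.416ms (3/4)
12. 7012.987ms @ 9 + 584.416ms (3/4)
13. 7597.403ms @ 39/4 + 584.416ms (3/4)
14. 8181.818ms @ 21/2 + 1168.831ms (3/2)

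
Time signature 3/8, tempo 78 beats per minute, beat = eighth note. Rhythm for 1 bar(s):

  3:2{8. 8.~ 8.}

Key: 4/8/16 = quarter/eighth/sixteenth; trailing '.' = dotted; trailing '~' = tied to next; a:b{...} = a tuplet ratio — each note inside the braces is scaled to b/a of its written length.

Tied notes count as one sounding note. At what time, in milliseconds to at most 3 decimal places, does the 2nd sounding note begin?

1. 0.0ms @ 0 + 769.231ms (1)
2. 769.231ms @ 1 + 1538.462ms (2)

note 2 onset = 1b = 769.231ms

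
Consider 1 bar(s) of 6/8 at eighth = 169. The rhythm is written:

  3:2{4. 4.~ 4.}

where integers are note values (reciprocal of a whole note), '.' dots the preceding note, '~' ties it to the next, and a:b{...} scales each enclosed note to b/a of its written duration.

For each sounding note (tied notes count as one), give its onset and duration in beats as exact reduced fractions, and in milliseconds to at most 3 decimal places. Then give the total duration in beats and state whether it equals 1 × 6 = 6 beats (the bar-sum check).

1) 0.0ms=0b +710.059ms=2b
2) 710.059ms=2b +1420.118ms=4b
Σ=6b of 6 (169bpm 6/8) — PASS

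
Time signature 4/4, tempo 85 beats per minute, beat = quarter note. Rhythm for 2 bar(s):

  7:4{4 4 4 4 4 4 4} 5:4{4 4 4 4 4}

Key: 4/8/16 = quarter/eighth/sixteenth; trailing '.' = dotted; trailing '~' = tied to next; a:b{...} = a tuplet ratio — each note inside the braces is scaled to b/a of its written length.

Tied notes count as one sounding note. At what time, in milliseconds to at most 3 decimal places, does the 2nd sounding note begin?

note 2 onset = 4/7b = 403.361ms

1. 0.0ms @ 0 + 403.361ms (4/7)
2. 403.361ms @ 4/7 + 403.361ms (4/7)
3. 806.723ms @ 8/7 + 403.361ms (4/7)
4. 1210.084ms @ 12/7 + 403.361ms (4/7)
5. 1613.445ms @ 16/7 + 403.361ms (4/7)
6. 2016.807ms @ 20/7 + 403.361ms (4/7)
7. 2420.168ms @ 24/7 + 403.361ms (4/7)
8. 2823.529ms @ 4 + 564.706ms (4/5)
9. 3388.235ms @ 24/5 + 564.706ms (4/5)
10. 3952.941ms @ 28/5 + 564.706ms (4/5)
11. 4517.647ms @ 32/5 + 564.706ms (4/5)
12. 5082.353ms @ 36/5 + 564.706ms (4/5)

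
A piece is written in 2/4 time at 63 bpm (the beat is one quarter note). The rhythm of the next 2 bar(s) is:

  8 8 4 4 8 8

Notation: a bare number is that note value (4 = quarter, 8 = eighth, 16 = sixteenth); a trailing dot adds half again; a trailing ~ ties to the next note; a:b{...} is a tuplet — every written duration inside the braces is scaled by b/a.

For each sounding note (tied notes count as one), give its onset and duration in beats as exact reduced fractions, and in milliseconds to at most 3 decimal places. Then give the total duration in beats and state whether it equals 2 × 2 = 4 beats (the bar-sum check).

1) 0.0ms=0b +476.19ms=1/2b
2) 476.19ms=1/2b +476.19ms=1/2b
3) 952.381ms=1b +952.381ms=1b
4) 1904.762ms=2b +952.381ms=1b
5) 2857.143ms=3b +476.19ms=1/2b
6) 3333.333ms=7/2b +476.19ms=1/2b
Σ=4b of 4 (63bpm 2/4) — PASS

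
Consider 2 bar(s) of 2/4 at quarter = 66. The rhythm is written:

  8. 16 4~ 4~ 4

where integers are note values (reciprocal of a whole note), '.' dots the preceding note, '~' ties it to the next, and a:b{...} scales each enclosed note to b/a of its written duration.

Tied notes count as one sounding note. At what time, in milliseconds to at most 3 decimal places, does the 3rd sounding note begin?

note 3 onset = 1b = 909.091ms

1. 0.0ms @ 0 + 681.818ms (3/4)
2. 681.818ms @ 3/4 + 227.273ms (1/4)
3. 909.091ms @ 1 + 2727.273ms (3)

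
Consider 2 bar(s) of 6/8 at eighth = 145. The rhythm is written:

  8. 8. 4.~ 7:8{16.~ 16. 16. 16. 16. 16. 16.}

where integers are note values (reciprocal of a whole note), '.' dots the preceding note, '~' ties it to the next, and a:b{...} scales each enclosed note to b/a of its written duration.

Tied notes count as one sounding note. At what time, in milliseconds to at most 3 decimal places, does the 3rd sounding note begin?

1. 0.0ms @ 0 + 620.69ms (3/2)
2. 620.69ms @ 3/2 + 620.69ms (3/2)
3. 1241.379ms @ 3 + 1950.739ms (33/7)
4. 3192.118ms @ 54/7 + 354.68ms (6/7)
5. 3546.798ms @ 60/7 + 354.68ms (6/7)
6. 3901.478ms @ 66/7 + 354.68ms (6/7)
7. 4256.158ms @ 72/7 + 354.68ms (6/7)
8. 4610.837ms @ 78/7 + 354.68ms (6/7)

note 3 onset = 3b = 1241.379ms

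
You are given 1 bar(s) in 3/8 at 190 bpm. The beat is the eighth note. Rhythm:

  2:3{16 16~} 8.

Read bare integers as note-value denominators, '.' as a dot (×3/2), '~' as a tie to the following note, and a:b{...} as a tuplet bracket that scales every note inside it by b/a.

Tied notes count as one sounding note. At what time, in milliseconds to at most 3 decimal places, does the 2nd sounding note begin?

1. 0.0ms @ 0 + 236.842ms (3/4)
2. 236.842ms @ 3/4 + 710.526ms (9/4)

note 2 onset = 3/4b = 236.842ms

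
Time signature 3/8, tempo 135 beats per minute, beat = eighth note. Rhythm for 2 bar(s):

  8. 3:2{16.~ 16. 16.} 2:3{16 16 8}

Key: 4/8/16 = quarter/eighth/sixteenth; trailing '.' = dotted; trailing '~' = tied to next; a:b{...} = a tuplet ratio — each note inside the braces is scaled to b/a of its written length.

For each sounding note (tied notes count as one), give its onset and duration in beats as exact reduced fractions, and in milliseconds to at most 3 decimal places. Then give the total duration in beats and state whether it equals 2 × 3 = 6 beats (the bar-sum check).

1) 0.0ms=0b +666.667ms=3/2b
2) 666.667ms=3/2b +444.444ms=1b
3) 1111.111ms=5/2b +222.222ms=1/2b
4) 1333.333ms=3b +333.333ms=3/4b
5) 1666.667ms=15/4b +333.333ms=3/4b
6) 2000.0ms=9/2b +666.667ms=3/2b
Σ=6b of 6 (135bpm 3/8) — PASS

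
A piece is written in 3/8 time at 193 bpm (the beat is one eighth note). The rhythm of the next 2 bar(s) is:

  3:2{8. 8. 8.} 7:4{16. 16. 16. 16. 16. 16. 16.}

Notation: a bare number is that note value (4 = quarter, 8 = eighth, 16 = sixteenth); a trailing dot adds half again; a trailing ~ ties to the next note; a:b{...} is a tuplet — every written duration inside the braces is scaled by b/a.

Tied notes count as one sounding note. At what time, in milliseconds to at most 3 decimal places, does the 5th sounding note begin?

1. 0.0ms @ 0 + 310.881ms (1)
2. 310.881ms @ 1 + 310.881ms (1)
3. 621.762ms @ 2 + 310.881ms (1)
4. 932.642ms @ 3 + 133.235ms (3/7)
5. 1065.877ms @ 24/7 + 133.235ms (3/7)
6. 1199.112ms @ 27/7 + 133.235ms (3/7)
7. 1332.346ms @ 30/7 + 133.235ms (3/7)
8. 1465.581ms @ 33/7 + 133.235ms (3/7)
9. 1598.816ms @ 36/7 + 133.235ms (3/7)
10. 1732.05ms @ 39/7 + 133.235ms (3/7)

note 5 onset = 24/7b = 1065.877ms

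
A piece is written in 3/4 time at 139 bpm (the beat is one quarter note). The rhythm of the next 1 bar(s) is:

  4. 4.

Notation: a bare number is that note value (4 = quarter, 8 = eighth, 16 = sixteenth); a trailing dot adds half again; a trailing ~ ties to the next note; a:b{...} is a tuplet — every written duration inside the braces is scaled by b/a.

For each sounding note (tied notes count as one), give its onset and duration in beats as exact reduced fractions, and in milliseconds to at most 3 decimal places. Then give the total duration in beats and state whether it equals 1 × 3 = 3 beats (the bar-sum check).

1) 0.0ms=0b +647.482ms=3/2b
2) 647.482ms=3/2b +647.482ms=3/2b
Σ=3b of 3 (139bpm 3/4) — PASS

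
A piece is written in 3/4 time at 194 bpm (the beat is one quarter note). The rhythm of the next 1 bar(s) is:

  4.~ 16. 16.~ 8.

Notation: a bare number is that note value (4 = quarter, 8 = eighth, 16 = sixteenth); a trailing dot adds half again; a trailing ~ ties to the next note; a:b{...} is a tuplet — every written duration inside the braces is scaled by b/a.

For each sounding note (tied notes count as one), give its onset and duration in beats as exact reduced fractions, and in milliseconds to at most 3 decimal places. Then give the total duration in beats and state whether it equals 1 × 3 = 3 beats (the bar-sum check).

1) 0.0ms=0b +579.897ms=15/8b
2) 579.897ms=15/8b +347.938ms=9/8b
Σ=3b of 3 (194bpm 3/4) — PASS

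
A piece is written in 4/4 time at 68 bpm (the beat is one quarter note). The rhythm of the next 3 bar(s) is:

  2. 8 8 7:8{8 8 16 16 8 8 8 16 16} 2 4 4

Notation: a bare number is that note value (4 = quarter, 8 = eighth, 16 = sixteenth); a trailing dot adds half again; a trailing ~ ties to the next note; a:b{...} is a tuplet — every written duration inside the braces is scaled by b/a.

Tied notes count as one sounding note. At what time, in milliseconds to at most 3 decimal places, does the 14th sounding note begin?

1. 0.0ms @ 0 + 2647.059ms (3)
2. 2647.059ms @ 3 + 441.176ms (1/2)
3. 3088.235ms @ 7/2 + 441.176ms (1/2)
4. 3529.412ms @ 4 + 504.202ms (4/7)
5. 4033.613ms @ 32/7 + 504.202ms (4/7)
6. 4537.815ms @ 36/7 + 252.101ms (2/7)
7. 4789.916ms @ 38/7 + 252.101ms (2/7)
8. 5042.017ms @ 40/7 + 504.202ms (4/7)
9. 5546.218ms @ 44/7 + 504.202ms (4/7)
10. 6050.42ms @ 48/7 + 504.202ms (4/7)
11. 6554.622ms @ 52/7 + 252.101ms (2/7)
12. 6806.723ms @ 54/7 + 252.101ms (2/7)
13. 7058.824ms @ 8 + 1764.706ms (2)
14. 8823.529ms @ 10 + 882.353ms (1)
15. 9705.882ms @ 11 + 882.353ms (1)

note 14 onset = 10b = 8823.529ms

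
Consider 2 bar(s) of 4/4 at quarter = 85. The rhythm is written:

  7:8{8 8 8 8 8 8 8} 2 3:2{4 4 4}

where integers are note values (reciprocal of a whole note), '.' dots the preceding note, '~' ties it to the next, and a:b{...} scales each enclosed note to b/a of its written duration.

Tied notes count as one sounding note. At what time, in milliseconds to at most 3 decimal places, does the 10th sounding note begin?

1. 0.0ms @ 0 + 403.361ms (4/7)
2. 403.361ms @ 4/7 + 403.361ms (4/7)
3. 806.723ms @ 8/7 + 403.361ms (4/7)
4. 1210.084ms @ 12/7 + 403.361ms (4/7)
5. 1613.445ms @ 16/7 + 403.361ms (4/7)
6. 2016.807ms @ 20/7 + 403.361ms (4/7)
7. 2420.168ms @ 24/7 + 403.361ms (4/7)
8. 2823.529ms @ 4 + 1411.765ms (2)
9. 4235.294ms @ 6 + 470.588ms (2/3)
10. 4705.882ms @ 20/3 + 470.588ms (2/3)
11. 5176.471ms @ 22/3 + 470.588ms (2/3)

note 10 onset = 20/3b = 4705.882ms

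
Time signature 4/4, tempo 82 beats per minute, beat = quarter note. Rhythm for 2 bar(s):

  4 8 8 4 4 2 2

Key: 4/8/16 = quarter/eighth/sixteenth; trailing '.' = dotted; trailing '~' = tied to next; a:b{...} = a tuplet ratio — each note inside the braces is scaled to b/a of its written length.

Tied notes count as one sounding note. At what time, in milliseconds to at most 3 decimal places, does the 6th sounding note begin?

1. 0.0ms @ 0 + 731.707ms (1)
2. 731.707ms @ 1 + 365.854ms (1/2)
3. 1097.561ms @ 3/2 + 365.854ms (1/2)
4. 1463.415ms @ 2 + 731.707ms (1)
5. 2195.122ms @ 3 + 731.707ms (1)
6. 2926.829ms @ 4 + 1463.415ms (2)
7. 4390.244ms @ 6 + 1463.415ms (2)

note 6 onset = 4b = 2926.829ms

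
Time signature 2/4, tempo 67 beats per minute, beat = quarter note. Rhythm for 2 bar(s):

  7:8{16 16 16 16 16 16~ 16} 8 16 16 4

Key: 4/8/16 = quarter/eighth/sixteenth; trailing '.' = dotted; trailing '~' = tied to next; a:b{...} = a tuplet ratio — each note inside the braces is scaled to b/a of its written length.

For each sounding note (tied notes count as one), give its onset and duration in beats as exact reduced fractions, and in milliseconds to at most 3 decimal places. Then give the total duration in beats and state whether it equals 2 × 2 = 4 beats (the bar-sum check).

1) 0.0ms=0b +255.864ms=2/7b
2) 255.864ms=2/7b +255.864ms=2/7b
3) 511.727ms=4/7b +255.864ms=2/7b
4) 767.591ms=6/7b +255.864ms=2/7b
5) 1023.454ms=8/7b +255.864ms=2/7b
6) 1279.318ms=10/7b +511.727ms=4/7b
7) 1791.045ms=2b +447.761ms=1/2b
8) 2238.806ms=5/2b +223.881ms=1/4b
9) 2462.687ms=11/4b +223.881ms=1/4b
10) 2686.567ms=3b +895.522ms=1b
Σ=4b of 4 (67bpm 2/4) — PASS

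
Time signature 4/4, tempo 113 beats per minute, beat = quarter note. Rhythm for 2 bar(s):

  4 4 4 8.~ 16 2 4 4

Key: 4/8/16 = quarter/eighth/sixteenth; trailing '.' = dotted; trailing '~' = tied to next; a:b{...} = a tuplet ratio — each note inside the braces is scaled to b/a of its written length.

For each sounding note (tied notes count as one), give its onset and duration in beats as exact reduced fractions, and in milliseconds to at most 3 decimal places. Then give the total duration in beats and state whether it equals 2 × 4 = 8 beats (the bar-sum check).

1) 0.0ms=0b +530.973ms=1b
2) 530.973ms=1b +530.973ms=1b
3) 1061.947ms=2b +530.973ms=1b
4) 1592.92ms=3b +530.973ms=1b
5) 2123.894ms=4b +1061.947ms=2b
6) 3185.841ms=6b +530.973ms=1b
7) 3716.814ms=7b +530.973ms=1b
Σ=8b of 8 (113bpm 4/4) — PASS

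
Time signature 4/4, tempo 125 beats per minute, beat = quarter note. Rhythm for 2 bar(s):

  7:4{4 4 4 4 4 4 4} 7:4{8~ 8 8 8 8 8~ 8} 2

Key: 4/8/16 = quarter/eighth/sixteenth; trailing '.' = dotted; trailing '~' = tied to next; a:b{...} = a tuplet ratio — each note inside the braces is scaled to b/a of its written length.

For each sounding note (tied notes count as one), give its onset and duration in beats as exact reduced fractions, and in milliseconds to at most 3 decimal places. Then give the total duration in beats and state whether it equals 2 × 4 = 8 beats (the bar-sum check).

1) 0.0ms=0b +274.286ms=4/7b
2) 274.286ms=4/7b +274.286ms=4/7b
3) 548.571ms=8/7b +274.286ms=4/7b
4) 822.857ms=12/7b +274.286ms=4/7b
5) 1097.143ms=16/7b +274.286ms=4/7b
6) 1371.429ms=20/7b +274.286ms=4/7b
7) 1645.714ms=24/7b +274.286ms=4/7b
8) 1920.0ms=4b +274.286ms=4/7b
9) 2194.286ms=32/7b +137.143ms=2/7b
10) 2331.429ms=34/7b +137.143ms=2/7b
11) 2468.571ms=36/7b +137.143ms=2/7b
12) 2605.714ms=38/7b +274.286ms=4/7b
13) 2880.0ms=6b +960.0ms=2b
Σ=8b of 8 (125bpm 4/4) — PASS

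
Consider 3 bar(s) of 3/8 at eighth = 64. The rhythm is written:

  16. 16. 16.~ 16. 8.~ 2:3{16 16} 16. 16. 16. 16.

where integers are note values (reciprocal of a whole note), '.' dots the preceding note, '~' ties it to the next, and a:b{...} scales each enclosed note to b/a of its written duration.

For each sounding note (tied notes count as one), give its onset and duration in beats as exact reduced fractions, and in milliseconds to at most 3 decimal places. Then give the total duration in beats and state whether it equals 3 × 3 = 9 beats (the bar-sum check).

1) 0.0ms=0b +703.125ms=3/4b
2) 703.125ms=3/4b +703.125ms=3/4b
3) 1406.25ms=3/2b +1406.25ms=3/2b
4) 2812.5ms=3b +2109.375ms=9/4b
5) 4921.875ms=21/4b +703.125ms=3/4b
6) 5625.0ms=6b +703.125ms=3/4b
7) 6328.125ms=27/4b +703.125ms=3/4b
8) 7031.25ms=15/2b +703.125ms=3/4b
9) 7734.375ms=33/4b +703.125ms=3/4b
Σ=9b of 9 (64bpm 3/8) — PASS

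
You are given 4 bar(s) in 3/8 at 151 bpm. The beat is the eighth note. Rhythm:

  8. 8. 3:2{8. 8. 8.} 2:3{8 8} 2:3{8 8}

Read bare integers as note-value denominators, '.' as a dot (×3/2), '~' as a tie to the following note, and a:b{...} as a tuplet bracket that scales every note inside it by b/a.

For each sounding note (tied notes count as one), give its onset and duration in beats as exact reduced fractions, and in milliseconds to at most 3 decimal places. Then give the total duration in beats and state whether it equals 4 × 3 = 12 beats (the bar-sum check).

1) 0.0ms=0b +596.026ms=3/2b
2) 596.026ms=3/2b +596.026ms=3/2b
3) 1192.053ms=3b +397.351ms=1b
4) 1589.404ms=4b +397.351ms=1b
5) 1986.755ms=5b +397.351ms=1b
6) 2384.106ms=6b +596.026ms=3/2b
7) 2980.132ms=15/2b +596.026ms=3/2b
8) 3576.159ms=9b +596.026ms=3/2b
9) 4172.185ms=21/2b +596.026ms=3/2b
Σ=12b of 12 (151bpm 3/8) — PASS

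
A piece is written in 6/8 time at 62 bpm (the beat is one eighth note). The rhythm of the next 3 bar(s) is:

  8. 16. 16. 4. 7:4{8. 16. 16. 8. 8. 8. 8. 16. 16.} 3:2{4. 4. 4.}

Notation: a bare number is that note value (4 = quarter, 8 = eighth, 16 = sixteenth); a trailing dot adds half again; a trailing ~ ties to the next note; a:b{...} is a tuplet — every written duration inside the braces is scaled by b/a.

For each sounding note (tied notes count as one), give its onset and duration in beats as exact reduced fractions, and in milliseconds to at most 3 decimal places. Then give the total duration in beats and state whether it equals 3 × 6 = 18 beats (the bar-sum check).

1) 0.0ms=0b +1451.613ms=3/2b
2) 1451.613ms=3/2b +725.806ms=3/4b
3) 2177.419ms=9/4b +725.806ms=3/4b
4) 2903.226ms=3b +2903.226ms=3b
5) 5806.452ms=6b +829.493ms=6/7b
6) 6635.945ms=48/7b +414.747ms=3/7b
7) 7050.691ms=51/7b +414.747ms=3/7b
8) 7465.438ms=54/7b +829.493ms=6/7b
9) 8294.931ms=60/7b +829.493ms=6/7b
10) 9124.424ms=66/7b +829.493ms=6/7b
11) 9953.917ms=72/7b +829.493ms=6/7b
12) 10783.41ms=78/7b +414.747ms=3/7b
13) 11198.157ms=81/7b +414.747ms=3/7b
14) 11612.903ms=12b +1935.484ms=2b
15) 13548.387ms=14b +1935.484ms=2b
16) 15483.871ms=16b +1935.484ms=2b
Σ=18b of 18 (62bpm 6/8) — PASS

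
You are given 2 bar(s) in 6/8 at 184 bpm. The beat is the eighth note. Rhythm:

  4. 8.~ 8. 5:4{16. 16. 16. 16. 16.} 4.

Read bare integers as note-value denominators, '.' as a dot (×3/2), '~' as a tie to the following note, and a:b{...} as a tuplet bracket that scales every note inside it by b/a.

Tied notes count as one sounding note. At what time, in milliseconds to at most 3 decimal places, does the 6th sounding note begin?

note 6 onset = 39/5b = 2543.478ms

1. 0.0ms @ 0 + 978.261ms (3)
2. 978.261ms @ 3 + 978.261ms (3)
3. 1956.522ms @ 6 + 195.652ms (3/5)
4. 2152.174ms @ 33/5 + 195.652ms (3/5)
5. 2347.826ms @ 36/5 + 195.652ms (3/5)
6. 2543.478ms @ 39/5 + 195.652ms (3/5)
7. 2739.13ms @ 42/5 + 195.652ms (3/5)
8. 2934.783ms @ 9 + 978.261ms (3)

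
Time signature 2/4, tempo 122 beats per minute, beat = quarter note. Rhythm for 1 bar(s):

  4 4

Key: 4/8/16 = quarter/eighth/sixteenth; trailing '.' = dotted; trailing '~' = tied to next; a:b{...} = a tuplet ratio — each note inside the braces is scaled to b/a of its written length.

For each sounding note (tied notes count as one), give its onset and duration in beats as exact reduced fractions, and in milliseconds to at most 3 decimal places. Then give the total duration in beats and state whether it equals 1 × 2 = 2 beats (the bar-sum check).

1) 0.0ms=0b +491.803ms=1b
2) 491.803ms=1b +491.803ms=1b
Σ=2b of 2 (122bpm 2/4) — PASS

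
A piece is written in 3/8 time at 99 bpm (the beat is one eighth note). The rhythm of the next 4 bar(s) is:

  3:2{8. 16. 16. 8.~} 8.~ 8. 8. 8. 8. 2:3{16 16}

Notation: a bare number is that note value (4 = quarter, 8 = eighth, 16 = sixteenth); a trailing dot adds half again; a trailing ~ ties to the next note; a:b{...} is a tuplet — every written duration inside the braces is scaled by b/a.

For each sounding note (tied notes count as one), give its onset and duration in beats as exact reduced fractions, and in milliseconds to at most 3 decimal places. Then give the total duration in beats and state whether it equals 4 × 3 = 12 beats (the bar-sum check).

1) 0.0ms=0b +606.061ms=1b
2) 606.061ms=1b +303.03ms=1/2b
3) 909.091ms=3/2b +303.03ms=1/2b
4) 1212.121ms=2b +2424.242ms=4b
5) 3636.364ms=6b +909.091ms=3/2b
6) 4545.455ms=15/2b +909.091ms=3/2b
7) 5454.545ms=9b +909.091ms=3/2b
8) 6363.636ms=21/2b +454.545ms=3/4b
9) 6818.182ms=45/4b +454.545ms=3/4b
Σ=12b of 12 (99bpm 3/8) — PASS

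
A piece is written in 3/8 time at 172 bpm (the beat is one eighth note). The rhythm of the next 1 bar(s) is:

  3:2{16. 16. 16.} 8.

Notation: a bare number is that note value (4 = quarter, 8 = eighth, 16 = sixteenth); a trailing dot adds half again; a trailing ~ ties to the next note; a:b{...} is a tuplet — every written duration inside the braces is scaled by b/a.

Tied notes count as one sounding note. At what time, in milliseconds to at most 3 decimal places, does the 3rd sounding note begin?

1. 0.0ms @ 0 + 174.419ms (1/2)
2. 174.419ms @ 1/2 + 174.419ms (1/2)
3. 348.837ms @ 1 + 174.419ms (1/2)
4. 523.256ms @ 3/2 + 523.256ms (3/2)

note 3 onset = 1b = 348.837ms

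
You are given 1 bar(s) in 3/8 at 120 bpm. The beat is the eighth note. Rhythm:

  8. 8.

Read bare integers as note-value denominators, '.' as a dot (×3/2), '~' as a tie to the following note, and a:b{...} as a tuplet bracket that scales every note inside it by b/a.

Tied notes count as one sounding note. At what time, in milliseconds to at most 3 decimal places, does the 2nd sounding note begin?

1. 0.0ms @ 0 + 750.0ms (3/2)
2. 750.0ms @ 3/2 + 750.0ms (3/2)

note 2 onset = 3/2b = 750.0ms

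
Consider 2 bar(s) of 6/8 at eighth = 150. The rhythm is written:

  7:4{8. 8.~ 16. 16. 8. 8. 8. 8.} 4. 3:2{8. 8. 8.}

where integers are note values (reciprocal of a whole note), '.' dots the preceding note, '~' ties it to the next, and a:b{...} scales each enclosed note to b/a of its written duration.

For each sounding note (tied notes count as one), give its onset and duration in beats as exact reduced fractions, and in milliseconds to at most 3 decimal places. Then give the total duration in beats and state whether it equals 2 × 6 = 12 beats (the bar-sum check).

1) 0.0ms=0b +342.857ms=6/7b
2) 342.857ms=6/7b +514.286ms=9/7b
3) 857.143ms=15/7b +171.429ms=3/7b
4) 1028.571ms=18/7b +342.857ms=6/7b
5) 1371.429ms=24/7b +342.857ms=6/7b
6) 1714.286ms=30/7b +342.857ms=6/7b
7) 2057.143ms=36/7b +342.857ms=6/7b
8) 2400.0ms=6b +1200.0ms=3b
9) 3600.0ms=9b +400.0ms=1b
10) 4000.0ms=10b +400.0ms=1b
11) 4400.0ms=11b +400.0ms=1b
Σ=12b of 12 (150bpm 6/8) — PASS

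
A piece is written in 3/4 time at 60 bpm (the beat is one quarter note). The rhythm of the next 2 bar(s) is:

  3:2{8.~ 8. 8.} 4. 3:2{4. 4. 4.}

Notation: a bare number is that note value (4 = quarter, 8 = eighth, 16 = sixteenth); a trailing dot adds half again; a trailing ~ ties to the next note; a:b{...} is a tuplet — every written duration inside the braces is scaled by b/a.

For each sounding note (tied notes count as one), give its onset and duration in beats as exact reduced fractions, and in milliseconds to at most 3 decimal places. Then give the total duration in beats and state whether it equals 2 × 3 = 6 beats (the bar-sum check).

1) 0.0ms=0b +1000.0ms=1b
2) 1000.0ms=1b +500.0ms=1/2b
3) 1500.0ms=3/2b +1500.0ms=3/2b
4) 3000.0ms=3b +1000.0ms=1b
5) 4000.0ms=4b +1000.0ms=1b
6) 5000.0ms=5b +1000.0ms=1b
Σ=6b of 6 (60bpm 3/4) — PASS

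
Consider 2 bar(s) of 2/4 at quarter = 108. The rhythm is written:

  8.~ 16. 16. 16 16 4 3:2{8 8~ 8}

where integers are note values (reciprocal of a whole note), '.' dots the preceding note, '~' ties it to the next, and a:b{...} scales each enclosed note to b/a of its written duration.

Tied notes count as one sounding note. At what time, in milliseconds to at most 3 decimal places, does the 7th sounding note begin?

1. 0.0ms @ 0 + 625.0ms (9/8)
2. 625.0ms @ 9/8 + 208.333ms (3/8)
3. 833.333ms @ 3/2 + 138.889ms (1/4)
4. 972.222ms @ 7/4 + 138.889ms (1/4)
5. 1111.111ms @ 2 + 555.556ms (1)
6. 1666.667ms @ 3 + 185.185ms (1/3)
7. 1851.852ms @ 10/3 + 370.37ms (2/3)

note 7 onset = 10/3b = 1851.852ms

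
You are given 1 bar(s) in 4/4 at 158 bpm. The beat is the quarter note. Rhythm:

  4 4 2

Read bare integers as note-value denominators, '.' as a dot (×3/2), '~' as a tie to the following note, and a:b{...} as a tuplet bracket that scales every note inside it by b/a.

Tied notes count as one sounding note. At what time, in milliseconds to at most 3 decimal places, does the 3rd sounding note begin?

note 3 onset = 2b = 759.494ms

1. 0.0ms @ 0 + 379.747ms (1)
2. 379.747ms @ 1 + 379.747ms (1)
3. 759.494ms @ 2 + 759.494ms (2)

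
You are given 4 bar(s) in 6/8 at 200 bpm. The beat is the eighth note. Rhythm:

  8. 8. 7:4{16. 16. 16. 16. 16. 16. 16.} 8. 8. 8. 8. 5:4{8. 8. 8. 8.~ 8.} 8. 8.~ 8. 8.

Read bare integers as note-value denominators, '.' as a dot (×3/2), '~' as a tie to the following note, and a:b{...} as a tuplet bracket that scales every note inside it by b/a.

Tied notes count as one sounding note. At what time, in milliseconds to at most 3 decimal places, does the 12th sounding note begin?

1. 0.0ms @ 0 + 450.0ms (3/2)
2. 450.0ms @ 3/2 + 450.0ms (3/2)
3. 900.0ms @ 3 + 128.571ms (3/7)
4. 1028.571ms @ 24/7 + 128.571ms (3/7)
5. 1157.143ms @ 27/7 + 128.571ms (3/7)
6. 1285.714ms @ 30/7 + 128.571ms (3/7)
7. 1414.286ms @ 33/7 + 128.571ms (3/7)
8. 1542.857ms @ 36/7 + 128.571ms (3/7)
9. 1671.429ms @ 39/7 + 128.571ms (3/7)
10. 1800.0ms @ 6 + 450.0ms (3/2)
11. 2250.0ms @ 15/2 + 450.0ms (3/2)
12. 2700.0ms @ 9 + 450.0ms (3/2)
13. 3150.0ms @ 21/2 + 450.0ms (3/2)
14. 3600.0ms @ 12 + 360.0ms (6/5)
15. 3960.0ms @ 66/5 + 360.0ms (6/5)
16. 4320.0ms @ 72/5 + 360.0ms (6/5)
17. 4680.0ms @ 78/5 + 720.0ms (12/5)
18. 5400.0ms @ 18 + 450.0ms (3/2)
19. 5850.0ms @ 39/2 + 900.0ms (3)
20. 6750.0ms @ 45/2 + 450.0ms (3/2)

note 12 onset = 9b = 2700.0ms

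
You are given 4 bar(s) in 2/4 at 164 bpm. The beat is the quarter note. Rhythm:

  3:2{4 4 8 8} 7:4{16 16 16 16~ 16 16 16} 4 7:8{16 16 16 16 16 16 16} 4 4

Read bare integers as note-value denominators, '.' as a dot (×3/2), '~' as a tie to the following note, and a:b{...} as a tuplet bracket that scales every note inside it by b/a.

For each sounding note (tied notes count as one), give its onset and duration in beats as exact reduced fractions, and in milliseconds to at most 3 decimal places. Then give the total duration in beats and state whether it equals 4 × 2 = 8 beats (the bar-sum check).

1) 0.0ms=0b +243.902ms=2/3b
2) 243.902ms=2/3b +243.902ms=2/3b
3) 487.805ms=4/3b +121.951ms=1/3b
4) 609.756ms=5/3b +121.951ms=1/3b
5) 731.707ms=2b +52.265ms=1/7b
6) 783.972ms=15/7b +52.265ms=1/7b
7) 836.237ms=16/7b +52.265ms=1/7b
8) 888.502ms=17/7b +104.53ms=2/7b
9) 993.031ms=19/7b +52.265ms=1/7b
10) 1045.296ms=20/7b +52.265ms=1/7b
11) 1097.561ms=3b +365.854ms=1b
12) 1463.415ms=4b +104.53ms=2/7b
13) 1567.944ms=30/7b +104.53ms=2/7b
14) 1672.474ms=32/7b +104.53ms=2/7b
15) 1777.003ms=34/7b +104.53ms=2/7b
16) 1881.533ms=36/7b +104.53ms=2/7b
17) 1986.063ms=38/7b +104.53ms=2/7b
18) 2090.592ms=40/7b +104.53ms=2/7b
19) 2195.122ms=6b +365.854ms=1b
20) 2560.976ms=7b +365.854ms=1b
Σ=8b of 8 (164bpm 2/4) — PASS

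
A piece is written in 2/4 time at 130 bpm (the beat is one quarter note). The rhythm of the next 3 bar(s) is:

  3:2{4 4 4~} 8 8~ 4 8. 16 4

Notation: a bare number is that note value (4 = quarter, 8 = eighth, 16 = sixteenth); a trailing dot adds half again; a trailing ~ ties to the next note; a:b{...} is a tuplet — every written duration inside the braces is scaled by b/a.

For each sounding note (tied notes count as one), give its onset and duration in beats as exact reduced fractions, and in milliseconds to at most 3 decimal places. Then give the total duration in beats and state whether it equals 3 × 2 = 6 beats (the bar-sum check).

1) 0.0ms=0b +307.692ms=2/3b
2) 307.692ms=2/3b +307.692ms=2/3b
3) 615.385ms=4/3b +538.462ms=7/6b
4) 1153.846ms=5/2b +692.308ms=3/2b
5) 1846.154ms=4b +346.154ms=3/4b
6) 2192.308ms=19/4b +115.385ms=1/4b
7) 2307.692ms=5b +461.538ms=1b
Σ=6b of 6 (130bpm 2/4) — PASS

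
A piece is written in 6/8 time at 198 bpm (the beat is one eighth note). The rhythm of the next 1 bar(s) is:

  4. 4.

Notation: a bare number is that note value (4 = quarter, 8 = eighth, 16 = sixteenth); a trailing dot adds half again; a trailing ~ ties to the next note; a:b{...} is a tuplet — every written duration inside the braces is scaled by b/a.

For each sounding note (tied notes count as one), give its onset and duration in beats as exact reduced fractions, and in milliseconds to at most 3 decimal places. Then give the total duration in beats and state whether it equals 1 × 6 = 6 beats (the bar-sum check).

1) 0.0ms=0b +909.091ms=3b
2) 909.091ms=3b +909.091ms=3b
Σ=6b of 6 (198bpm 6/8) — PASS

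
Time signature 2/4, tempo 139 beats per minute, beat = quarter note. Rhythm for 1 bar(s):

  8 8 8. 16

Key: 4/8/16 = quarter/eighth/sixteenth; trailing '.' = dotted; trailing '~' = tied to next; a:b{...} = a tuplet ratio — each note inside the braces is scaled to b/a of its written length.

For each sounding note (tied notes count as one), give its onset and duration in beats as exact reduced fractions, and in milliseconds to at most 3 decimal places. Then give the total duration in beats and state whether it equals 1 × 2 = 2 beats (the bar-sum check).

1) 0.0ms=0b +215.827ms=1/2b
2) 215.827ms=1/2b +215.827ms=1/2b
3) 431.655ms=1b +323.741ms=3/4b
4) 755.396ms=7/4b +107.914ms=1/4b
Σ=2b of 2 (139bpm 2/4) — PASS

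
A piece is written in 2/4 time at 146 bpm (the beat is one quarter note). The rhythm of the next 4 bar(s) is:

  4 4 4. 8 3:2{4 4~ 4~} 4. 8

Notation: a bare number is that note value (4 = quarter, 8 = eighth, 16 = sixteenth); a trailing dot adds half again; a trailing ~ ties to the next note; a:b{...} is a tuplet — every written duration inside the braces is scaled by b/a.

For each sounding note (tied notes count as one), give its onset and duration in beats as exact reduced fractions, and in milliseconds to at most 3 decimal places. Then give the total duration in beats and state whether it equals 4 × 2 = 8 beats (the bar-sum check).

1) 0.0ms=0b +410.959ms=1b
2) 410.959ms=1b +410.959ms=1b
3) 821.918ms=2b +616.438ms=3/2b
4) 1438.356ms=7/2b +205.479ms=1/2b
5) 1643.836ms=4b +273.973ms=2/3b
6) 1917.808ms=14/3b +1164.384ms=17/6b
7) 3082.192ms=15/2b +205.479ms=1/2b
Σ=8b of 8 (146bpm 2/4) — PASS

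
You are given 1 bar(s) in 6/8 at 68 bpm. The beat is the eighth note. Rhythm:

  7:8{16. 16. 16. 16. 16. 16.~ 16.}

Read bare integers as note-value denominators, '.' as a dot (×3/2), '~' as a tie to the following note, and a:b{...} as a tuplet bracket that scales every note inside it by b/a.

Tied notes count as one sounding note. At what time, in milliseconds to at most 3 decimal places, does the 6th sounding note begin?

note 6 onset = 30/7b = 3781.513ms

1. 0.0ms @ 0 + 756.303ms (6/7)
2. 756.303ms @ 6/7 + 756.303ms (6/7)
3. 1512.605ms @ 12/7 + 756.303ms (6/7)
4. 2268.908ms @ 18/7 + 756.303ms (6/7)
5. 3025.21ms @ 24/7 + 756.303ms (6/7)
6. 3781.513ms @ 30/7 + 1512.605ms (12/7)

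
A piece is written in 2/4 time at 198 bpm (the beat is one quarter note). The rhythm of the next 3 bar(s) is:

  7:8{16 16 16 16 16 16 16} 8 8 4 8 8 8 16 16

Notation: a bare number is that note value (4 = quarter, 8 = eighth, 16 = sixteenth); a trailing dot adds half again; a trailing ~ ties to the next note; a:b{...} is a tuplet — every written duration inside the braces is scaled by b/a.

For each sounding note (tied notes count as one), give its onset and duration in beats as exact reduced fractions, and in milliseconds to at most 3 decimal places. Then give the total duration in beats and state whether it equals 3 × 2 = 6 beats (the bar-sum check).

1) 0.0ms=0b +86.58ms=2/7b
2) 86.58ms=2/7b +86.58ms=2/7b
3) 173.16ms=4/7b +86.58ms=2/7b
4) 259.74ms=6/7b +86.58ms=2/7b
5) 346.32ms=8/7b +86.58ms=2/7b
6) 432.9ms=10/7b +86.58ms=2/7b
7) 519.481ms=12/7b +86.58ms=2/7b
8) 606.061ms=2b +151.515ms=1/2b
9) 757.576ms=5/2b +151.515ms=1/2b
10) 909.091ms=3b +303.03ms=1b
11) 1212.121ms=4b +151.515ms=1/2b
12) 1363.636ms=9/2b +151.515ms=1/2b
13) 1515.152ms=5b +151.515ms=1/2b
14) 1666.667ms=11/2b +75.758ms=1/4b
15) 1742.424ms=23/4b +75.758ms=1/4b
Σ=6b of 6 (198bpm 2/4) — PASS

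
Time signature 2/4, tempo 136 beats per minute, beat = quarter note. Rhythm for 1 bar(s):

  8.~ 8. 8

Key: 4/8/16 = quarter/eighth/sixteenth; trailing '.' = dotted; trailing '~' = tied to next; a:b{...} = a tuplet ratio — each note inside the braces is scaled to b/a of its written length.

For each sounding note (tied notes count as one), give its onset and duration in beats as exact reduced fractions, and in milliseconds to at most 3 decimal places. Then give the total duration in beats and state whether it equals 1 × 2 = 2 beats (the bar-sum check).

1) 0.0ms=0b +661.765ms=3/2b
2) 661.765ms=3/2b +220.588ms=1/2b
Σ=2b of 2 (136bpm 2/4) — PASS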